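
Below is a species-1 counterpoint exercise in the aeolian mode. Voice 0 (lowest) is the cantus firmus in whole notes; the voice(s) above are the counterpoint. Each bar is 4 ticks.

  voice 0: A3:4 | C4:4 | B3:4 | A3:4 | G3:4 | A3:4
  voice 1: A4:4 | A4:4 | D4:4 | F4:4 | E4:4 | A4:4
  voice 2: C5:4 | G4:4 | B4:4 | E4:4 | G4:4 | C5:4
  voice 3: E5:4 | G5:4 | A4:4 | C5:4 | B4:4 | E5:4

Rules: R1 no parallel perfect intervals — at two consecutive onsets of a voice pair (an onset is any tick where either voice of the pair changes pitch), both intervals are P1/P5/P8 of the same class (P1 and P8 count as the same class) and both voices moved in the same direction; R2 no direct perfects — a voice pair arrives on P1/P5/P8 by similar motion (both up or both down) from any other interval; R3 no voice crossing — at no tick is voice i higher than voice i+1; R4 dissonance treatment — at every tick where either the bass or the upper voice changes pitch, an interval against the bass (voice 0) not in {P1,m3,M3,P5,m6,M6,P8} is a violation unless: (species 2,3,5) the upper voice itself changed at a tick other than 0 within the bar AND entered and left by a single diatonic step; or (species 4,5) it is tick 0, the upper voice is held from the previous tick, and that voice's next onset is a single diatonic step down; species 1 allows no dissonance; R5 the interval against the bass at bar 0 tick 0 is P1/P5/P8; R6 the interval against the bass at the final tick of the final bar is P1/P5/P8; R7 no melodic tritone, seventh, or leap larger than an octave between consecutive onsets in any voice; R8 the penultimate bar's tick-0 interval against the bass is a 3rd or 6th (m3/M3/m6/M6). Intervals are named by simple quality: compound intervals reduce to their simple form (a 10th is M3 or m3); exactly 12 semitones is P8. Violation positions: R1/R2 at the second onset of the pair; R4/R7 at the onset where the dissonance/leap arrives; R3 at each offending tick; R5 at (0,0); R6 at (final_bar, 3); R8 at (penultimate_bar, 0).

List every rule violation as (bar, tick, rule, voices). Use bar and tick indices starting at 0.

(0, 0, R5, (0, 2))
(1, 0, R1, (0, 3))
(1, 0, R3, (1, 2))
(1, 1, R3, (1, 2))
(1, 2, R3, (1, 2))
(1, 3, R3, (1, 2))
(2, 0, R2, (1, 3))
(2, 0, R3, (2, 3))
(2, 0, R4, (0, 3))
(2, 0, R7, (3,))
(2, 1, R3, (2, 3))
(2, 2, R3, (2, 3))
(2, 3, R3, (2, 3))
(3, 0, R1, (1, 3))
(3, 0, R2, (0, 2))
(3, 0, R3, (1, 2))
(3, 1, R3, (1, 2))
(3, 2, R3, (1, 2))
(3, 3, R3, (1, 2))
(4, 0, R1, (1, 3))
(4, 0, R8, (0, 2))
(5, 0, R1, (1, 3))
(5, 0, R2, (0, 1))
(5, 0, R2, (0, 3))
(5, 3, R6, (0, 2))

bar 0: v0=A3 v1=A4 v2=C5 v3=E5 downbeat P5
bar 1: v0=C4 v1=A4 v2=G4 v3=G5 downbeat P5
bar 2: v0=B3 v1=D4 v2=B4 v3=A4 downbeat m7
bar 3: v0=A3 v1=F4 v2=E4 v3=C5 downbeat m3
bar 4: v0=G3 v1=E4 v2=G4 v3=B4 downbeat M3
bar 5: v0=A3 v1=A4 v2=C5 v3=E5 downbeat P5
  -> R5 @ bar 0 tick 0 v(0, 2): opens on m3
  -> R1 @ bar 1 tick 0 v(0, 3): A3/E5 P5 -> C4/G5 P5 similar
  -> R3 @ bar 1 tick 0 v(1, 2): A4 above G4
  -> R3 @ bar 1 tick 1 v(1, 2): A4 above G4
  -> R3 @ bar 1 tick 2 v(1, 2): A4 above G4
  -> R3 @ bar 1 tick 3 v(1, 2): A4 above G4
  -> R2 @ bar 2 tick 0 v(1, 3): A4/G5 m7 -> D4/A4 P5 similar
  -> R3 @ bar 2 tick 0 v(2, 3): B4 above A4
  -> R4 @ bar 2 tick 0 v(0, 3): B3/A4 m7 untreated
  -> R7 @ bar 2 tick 0 v(3,): G5->A4 leap 10st
  -> R3 @ bar 2 tick 1 v(2, 3): B4 above A4
  -> R3 @ bar 2 tick 2 v(2, 3): B4 above A4
  -> R3 @ bar 2 tick 3 v(2, 3): B4 above A4
  -> R1 @ bar 3 tick 0 v(1, 3): D4/A4 P5 -> F4/C5 P5 similar
  -> R2 @ bar 3 tick 0 v(0, 2): B3/B4 P8 -> A3/E4 P5 similar
  -> R3 @ bar 3 tick 0 v(1, 2): F4 above E4
  -> R3 @ bar 3 tick 1 v(1, 2): F4 above E4
  -> R3 @ bar 3 tick 2 v(1, 2): F4 above E4
  -> R3 @ bar 3 tick 3 v(1, 2): F4 above E4
  -> R1 @ bar 4 tick 0 v(1, 3): F4/C5 P5 -> E4/B4 P5 similar
  -> R8 @ bar 4 tick 0 v(0, 2): penult P8 not 3rd/6th
  -> R1 @ bar 5 tick 0 v(1, 3): E4/B4 P5 -> A4/E5 P5 similar
  -> R2 @ bar 5 tick 0 v(0, 1): G3/E4 M6 -> A3/A4 P8 similar
  -> R2 @ bar 5 tick 0 v(0, 3): G3/B4 M3 -> A3/E5 P5 similar
  -> R6 @ bar 5 tick 3 v(0, 2): closes on m3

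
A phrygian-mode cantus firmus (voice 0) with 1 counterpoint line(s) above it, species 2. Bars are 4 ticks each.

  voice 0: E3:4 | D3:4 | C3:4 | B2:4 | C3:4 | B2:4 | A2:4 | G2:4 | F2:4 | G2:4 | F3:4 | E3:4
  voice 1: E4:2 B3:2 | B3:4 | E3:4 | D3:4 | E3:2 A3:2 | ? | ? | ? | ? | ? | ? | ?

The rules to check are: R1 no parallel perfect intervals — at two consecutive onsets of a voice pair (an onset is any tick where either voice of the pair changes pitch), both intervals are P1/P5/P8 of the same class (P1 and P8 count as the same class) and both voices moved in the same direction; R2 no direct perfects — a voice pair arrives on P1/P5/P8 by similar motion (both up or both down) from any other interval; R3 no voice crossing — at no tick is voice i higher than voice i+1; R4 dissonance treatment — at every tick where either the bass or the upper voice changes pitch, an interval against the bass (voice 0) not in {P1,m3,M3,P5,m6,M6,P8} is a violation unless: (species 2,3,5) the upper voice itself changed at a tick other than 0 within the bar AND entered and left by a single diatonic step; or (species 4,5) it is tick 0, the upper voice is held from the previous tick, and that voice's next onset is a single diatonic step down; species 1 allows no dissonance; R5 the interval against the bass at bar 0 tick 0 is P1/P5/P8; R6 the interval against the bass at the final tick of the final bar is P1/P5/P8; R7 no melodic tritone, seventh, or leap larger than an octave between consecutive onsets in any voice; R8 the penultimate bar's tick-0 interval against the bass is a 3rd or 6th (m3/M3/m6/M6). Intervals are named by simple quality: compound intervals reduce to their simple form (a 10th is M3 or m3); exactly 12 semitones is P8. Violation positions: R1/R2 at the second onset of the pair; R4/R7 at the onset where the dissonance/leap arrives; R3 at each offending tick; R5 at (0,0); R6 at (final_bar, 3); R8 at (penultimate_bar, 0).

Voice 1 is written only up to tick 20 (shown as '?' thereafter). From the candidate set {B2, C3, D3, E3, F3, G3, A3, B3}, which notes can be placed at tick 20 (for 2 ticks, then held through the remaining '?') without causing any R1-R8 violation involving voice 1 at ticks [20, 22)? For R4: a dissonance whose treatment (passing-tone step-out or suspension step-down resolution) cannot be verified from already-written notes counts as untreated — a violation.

B2: violates R2,R7
C3: violates R4
D3: legal
E3: violates R4
F3: violates R4
G3: legal
A3: violates R4
B3: legal

{B3, D3, G3}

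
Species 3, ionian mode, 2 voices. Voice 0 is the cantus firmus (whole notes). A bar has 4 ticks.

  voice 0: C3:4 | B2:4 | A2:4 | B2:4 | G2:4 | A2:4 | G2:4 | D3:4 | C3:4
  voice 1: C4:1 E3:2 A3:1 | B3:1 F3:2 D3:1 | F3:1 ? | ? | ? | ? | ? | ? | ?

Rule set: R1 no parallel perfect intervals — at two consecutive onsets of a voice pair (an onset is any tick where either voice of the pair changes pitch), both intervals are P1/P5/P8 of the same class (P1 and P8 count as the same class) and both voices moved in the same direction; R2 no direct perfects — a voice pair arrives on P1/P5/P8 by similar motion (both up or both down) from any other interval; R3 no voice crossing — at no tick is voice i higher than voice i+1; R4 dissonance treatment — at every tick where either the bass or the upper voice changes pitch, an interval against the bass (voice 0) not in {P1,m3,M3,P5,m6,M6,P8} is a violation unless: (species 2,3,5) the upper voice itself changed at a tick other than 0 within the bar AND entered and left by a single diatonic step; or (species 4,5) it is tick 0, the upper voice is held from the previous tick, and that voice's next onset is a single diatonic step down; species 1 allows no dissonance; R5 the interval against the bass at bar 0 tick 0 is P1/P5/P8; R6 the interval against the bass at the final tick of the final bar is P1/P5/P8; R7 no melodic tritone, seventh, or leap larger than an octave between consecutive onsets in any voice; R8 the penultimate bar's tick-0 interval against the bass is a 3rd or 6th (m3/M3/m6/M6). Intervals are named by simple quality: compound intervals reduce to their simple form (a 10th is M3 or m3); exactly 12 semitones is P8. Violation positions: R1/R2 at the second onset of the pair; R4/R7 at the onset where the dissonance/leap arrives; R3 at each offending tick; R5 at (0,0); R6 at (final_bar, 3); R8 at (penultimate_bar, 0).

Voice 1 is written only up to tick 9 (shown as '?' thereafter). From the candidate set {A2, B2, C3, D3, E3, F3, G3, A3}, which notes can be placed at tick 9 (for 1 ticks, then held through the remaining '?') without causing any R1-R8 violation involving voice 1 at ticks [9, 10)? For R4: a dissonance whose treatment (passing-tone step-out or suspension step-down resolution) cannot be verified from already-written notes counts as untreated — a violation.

A2: legal
B2: violates R4,R7
C3: legal
D3: violates R4
E3: legal
F3: legal
G3: violates R4
A3: legal

{A2, A3, C3, E3, F3}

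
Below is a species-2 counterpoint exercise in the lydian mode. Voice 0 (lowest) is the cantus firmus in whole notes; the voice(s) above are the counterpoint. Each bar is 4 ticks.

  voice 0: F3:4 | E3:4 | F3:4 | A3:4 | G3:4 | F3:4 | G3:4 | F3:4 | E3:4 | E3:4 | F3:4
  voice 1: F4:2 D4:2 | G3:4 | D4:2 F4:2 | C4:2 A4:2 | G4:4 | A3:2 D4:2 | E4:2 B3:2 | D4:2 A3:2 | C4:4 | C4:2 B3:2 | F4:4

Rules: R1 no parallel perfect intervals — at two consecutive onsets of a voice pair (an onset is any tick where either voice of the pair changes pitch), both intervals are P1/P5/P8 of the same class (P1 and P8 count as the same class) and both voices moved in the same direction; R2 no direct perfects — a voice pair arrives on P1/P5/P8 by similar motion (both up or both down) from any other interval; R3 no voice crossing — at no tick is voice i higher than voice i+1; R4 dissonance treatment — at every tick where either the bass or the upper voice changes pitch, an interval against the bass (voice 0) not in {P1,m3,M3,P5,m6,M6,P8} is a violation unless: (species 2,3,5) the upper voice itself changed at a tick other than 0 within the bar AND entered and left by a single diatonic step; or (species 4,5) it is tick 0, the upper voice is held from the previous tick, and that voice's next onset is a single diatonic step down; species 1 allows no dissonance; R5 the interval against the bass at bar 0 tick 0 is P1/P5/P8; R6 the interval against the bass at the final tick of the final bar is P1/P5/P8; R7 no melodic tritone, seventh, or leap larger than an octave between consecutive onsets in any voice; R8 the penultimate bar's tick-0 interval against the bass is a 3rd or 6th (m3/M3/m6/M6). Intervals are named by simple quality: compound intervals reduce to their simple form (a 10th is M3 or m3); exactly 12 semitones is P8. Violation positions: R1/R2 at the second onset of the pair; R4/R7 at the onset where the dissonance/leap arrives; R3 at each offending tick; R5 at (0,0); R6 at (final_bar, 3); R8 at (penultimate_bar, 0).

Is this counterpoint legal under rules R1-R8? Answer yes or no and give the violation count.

bar 0: v0=F3 v1=F4 (P8)
bar 1: v0=E3 v1=G3 (m3)
bar 2: v0=F3 v1=D4 (M6)
bar 3: v0=A3 v1=C4 (m3)
bar 4: v0=G3 v1=G4 (P8)
bar 5: v0=F3 v1=A3 (M3)
bar 6: v0=G3 v1=E4 (M6)
bar 7: v0=F3 v1=D4 (M6)
bar 8: v0=E3 v1=C4 (m6)
bar 9: v0=E3 v1=C4 (m6)
bar 10: v0=F3 v1=F4 (P8)
  R1 @ bar4.0: A3/A4 P8 -> G3/G4 P8 similar
  R7 @ bar5.0: G4->A3 leap 10st
  R2 @ bar10.0: E3/B3 P5 -> F3/F4 P8 similar
  R7 @ bar10.0: B3->F4 leap 6st

No (4 violations)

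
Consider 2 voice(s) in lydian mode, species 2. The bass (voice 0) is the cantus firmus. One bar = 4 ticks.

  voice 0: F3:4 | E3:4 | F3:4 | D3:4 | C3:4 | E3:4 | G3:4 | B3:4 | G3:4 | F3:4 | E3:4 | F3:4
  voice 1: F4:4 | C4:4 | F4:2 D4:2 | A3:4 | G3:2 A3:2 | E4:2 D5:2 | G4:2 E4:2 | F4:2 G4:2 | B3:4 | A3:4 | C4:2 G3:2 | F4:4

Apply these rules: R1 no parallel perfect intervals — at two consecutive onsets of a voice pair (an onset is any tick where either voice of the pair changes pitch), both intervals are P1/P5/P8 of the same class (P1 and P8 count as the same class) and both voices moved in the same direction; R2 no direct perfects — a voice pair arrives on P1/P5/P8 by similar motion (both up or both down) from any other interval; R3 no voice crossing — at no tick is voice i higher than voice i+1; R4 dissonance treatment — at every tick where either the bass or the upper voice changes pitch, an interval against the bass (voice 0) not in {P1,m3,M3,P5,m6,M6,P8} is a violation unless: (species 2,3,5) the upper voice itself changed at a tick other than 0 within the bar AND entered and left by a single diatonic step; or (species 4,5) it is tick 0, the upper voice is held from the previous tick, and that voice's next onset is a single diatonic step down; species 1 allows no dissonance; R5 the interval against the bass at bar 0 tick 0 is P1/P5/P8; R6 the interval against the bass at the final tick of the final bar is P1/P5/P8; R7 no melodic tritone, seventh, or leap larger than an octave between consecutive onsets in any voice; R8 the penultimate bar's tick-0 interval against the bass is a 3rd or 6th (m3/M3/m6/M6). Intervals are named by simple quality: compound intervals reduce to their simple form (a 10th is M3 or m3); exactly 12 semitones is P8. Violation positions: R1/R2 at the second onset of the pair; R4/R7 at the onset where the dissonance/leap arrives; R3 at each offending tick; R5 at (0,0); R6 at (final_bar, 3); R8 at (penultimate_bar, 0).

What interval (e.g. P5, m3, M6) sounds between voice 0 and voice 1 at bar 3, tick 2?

voice 0=D3 voice 1=A3 -> P5

P5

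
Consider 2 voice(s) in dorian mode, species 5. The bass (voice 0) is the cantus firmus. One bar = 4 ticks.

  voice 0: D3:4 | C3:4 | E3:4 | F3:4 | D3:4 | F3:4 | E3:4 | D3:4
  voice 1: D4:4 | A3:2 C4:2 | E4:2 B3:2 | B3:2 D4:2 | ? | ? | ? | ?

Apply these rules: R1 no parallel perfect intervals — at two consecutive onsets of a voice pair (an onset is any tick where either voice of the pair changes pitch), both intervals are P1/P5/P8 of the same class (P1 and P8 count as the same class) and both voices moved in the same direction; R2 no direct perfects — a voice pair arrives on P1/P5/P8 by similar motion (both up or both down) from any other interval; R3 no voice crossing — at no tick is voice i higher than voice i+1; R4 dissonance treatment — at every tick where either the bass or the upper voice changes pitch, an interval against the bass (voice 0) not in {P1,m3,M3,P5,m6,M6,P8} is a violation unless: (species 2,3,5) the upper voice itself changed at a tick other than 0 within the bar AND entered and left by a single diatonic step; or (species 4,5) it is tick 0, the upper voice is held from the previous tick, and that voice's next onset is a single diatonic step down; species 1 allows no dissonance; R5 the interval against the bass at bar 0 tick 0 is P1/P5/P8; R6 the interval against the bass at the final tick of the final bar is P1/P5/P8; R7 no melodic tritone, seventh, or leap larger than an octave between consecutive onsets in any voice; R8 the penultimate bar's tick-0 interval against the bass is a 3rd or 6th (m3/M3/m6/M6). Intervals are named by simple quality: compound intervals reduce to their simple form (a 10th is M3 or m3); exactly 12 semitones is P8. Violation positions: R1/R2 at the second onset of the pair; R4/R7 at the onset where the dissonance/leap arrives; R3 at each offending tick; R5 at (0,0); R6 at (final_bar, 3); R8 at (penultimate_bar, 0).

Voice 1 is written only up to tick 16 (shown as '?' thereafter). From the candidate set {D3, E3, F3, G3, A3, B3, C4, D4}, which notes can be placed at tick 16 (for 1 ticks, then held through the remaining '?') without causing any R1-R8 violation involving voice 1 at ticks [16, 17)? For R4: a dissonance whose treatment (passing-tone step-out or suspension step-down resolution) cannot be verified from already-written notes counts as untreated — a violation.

{B3, D4, F3}

D3: violates R2
E3: violates R4,R7
F3: legal
G3: violates R4
A3: violates R2
B3: legal
C4: violates R4
D4: legal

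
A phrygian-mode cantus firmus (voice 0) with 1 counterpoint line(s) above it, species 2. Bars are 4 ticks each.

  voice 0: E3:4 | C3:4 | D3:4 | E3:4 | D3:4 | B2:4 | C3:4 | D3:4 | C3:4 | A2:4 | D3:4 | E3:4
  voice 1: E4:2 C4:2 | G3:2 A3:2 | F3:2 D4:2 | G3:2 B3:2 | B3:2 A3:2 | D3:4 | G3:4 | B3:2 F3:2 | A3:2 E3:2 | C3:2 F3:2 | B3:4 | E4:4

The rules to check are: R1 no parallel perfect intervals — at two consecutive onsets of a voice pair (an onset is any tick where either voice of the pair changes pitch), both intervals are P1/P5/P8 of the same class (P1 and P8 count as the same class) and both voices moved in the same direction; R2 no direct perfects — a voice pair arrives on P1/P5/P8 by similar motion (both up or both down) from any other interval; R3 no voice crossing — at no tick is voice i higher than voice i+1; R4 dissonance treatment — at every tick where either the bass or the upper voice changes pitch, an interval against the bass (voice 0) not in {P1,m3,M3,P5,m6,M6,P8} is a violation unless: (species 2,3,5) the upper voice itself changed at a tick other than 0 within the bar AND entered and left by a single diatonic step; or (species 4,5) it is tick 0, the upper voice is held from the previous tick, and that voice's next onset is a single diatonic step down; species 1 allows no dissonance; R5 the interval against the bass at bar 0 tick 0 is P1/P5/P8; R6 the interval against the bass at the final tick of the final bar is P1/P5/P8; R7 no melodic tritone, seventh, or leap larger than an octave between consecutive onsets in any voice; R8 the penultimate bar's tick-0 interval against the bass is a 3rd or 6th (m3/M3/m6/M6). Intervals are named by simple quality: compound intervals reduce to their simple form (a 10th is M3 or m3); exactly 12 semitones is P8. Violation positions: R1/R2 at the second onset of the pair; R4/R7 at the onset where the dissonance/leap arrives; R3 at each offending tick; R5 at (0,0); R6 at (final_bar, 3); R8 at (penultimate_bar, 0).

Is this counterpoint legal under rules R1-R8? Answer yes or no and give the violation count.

No (5 violations)

bar 0: v0=E3 v1=E4 (P8)
bar 1: v0=C3 v1=G3 (P5)
bar 2: v0=D3 v1=F3 (m3)
bar 3: v0=E3 v1=G3 (m3)
bar 4: v0=D3 v1=B3 (M6)
bar 5: v0=B2 v1=D3 (m3)
bar 6: v0=C3 v1=G3 (P5)
bar 7: v0=D3 v1=B3 (M6)
bar 8: v0=C3 v1=A3 (M6)
bar 9: v0=A2 v1=C3 (m3)
bar 10: v0=D3 v1=B3 (M6)
bar 11: v0=E3 v1=E4 (P8)
  R2 @ bar1.0: E3/C4 m6 -> C3/G3 P5 similar
  R2 @ bar6.0: B2/D3 m3 -> C3/G3 P5 similar
  R7 @ bar7.2: B3->F3 leap 6st
  R7 @ bar10.0: F3->B3 leap 6st
  R2 @ bar11.0: D3/B3 M6 -> E3/E4 P8 similar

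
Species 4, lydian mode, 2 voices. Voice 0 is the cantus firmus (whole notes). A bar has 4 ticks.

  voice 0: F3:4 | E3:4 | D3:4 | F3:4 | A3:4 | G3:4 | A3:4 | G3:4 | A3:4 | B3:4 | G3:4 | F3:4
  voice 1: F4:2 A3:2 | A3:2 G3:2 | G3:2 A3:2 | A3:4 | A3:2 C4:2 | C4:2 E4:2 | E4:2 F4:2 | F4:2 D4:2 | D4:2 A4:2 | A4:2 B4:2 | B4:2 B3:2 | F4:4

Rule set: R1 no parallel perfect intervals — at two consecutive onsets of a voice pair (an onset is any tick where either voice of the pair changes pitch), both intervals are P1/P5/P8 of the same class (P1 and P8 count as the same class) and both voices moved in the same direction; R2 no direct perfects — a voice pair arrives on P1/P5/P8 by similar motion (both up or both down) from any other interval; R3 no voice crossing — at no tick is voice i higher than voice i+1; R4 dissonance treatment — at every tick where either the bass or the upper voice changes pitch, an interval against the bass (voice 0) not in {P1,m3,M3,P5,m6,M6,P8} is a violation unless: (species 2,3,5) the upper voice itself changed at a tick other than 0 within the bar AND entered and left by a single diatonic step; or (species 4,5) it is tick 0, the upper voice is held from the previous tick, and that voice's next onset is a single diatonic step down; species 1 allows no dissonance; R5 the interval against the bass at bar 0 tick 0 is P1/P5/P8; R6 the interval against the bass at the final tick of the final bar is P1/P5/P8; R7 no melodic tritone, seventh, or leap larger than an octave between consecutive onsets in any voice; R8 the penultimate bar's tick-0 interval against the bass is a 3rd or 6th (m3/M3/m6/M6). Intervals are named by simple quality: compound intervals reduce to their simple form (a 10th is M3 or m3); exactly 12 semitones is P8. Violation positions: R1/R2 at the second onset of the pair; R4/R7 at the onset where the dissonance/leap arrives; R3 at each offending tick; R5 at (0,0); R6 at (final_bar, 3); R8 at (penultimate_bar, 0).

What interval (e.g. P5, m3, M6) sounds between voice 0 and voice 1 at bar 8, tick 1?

voice 0=A3 voice 1=D4 -> P4

P4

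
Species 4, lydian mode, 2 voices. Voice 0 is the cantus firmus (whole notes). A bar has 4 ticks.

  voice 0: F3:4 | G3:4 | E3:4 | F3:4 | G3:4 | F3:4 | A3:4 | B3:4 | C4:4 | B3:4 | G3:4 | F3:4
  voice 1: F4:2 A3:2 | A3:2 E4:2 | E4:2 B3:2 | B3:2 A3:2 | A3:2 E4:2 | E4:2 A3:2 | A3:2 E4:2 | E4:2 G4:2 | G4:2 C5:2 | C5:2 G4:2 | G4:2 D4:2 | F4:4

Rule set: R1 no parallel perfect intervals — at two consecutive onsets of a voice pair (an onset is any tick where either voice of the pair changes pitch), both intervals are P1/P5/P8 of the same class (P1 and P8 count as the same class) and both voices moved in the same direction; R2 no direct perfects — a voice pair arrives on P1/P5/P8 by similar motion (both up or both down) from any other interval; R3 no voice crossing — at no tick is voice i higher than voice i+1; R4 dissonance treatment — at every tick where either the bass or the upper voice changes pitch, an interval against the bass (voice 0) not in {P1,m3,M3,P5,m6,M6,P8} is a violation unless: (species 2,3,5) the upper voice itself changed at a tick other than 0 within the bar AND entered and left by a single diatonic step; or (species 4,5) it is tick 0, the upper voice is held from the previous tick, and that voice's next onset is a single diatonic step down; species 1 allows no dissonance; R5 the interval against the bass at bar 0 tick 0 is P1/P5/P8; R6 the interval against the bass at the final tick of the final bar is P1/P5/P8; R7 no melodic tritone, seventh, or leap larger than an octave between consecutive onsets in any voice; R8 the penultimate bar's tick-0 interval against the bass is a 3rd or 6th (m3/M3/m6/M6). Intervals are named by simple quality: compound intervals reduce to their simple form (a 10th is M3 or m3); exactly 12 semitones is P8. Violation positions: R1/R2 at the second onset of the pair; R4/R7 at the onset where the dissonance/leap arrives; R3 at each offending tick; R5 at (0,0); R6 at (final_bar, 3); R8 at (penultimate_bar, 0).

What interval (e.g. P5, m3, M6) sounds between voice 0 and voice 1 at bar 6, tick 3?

voice 0=A3 voice 1=E4 -> P5

P5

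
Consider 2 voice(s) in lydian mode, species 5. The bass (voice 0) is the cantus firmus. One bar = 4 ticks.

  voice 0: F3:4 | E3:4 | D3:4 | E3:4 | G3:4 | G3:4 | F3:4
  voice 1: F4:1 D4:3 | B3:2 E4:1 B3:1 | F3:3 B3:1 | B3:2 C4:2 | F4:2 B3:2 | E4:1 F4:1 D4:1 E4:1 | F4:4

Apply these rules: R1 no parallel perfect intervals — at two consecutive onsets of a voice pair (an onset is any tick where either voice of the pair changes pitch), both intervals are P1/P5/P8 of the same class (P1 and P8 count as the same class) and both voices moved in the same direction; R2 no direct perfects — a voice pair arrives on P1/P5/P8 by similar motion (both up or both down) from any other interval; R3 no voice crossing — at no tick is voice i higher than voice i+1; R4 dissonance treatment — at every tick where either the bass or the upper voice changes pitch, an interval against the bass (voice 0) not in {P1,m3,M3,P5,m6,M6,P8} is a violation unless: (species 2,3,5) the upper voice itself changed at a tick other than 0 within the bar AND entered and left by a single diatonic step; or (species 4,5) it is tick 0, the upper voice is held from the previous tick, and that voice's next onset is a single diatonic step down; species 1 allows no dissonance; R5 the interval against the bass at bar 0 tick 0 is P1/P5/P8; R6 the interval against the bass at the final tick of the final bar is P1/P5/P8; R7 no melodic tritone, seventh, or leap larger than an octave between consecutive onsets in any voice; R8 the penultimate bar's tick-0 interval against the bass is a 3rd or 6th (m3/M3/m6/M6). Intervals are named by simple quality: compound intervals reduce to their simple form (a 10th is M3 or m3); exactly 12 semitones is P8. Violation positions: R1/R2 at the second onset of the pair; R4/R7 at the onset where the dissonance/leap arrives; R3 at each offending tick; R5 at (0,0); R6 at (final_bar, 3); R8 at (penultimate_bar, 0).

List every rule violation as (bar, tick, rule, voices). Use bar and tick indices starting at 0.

bar 0: v0=F3 v1=F4 downbeat P8
bar 1: v0=E3 v1=B3 downbeat P5
bar 2: v0=D3 v1=F3 downbeat m3
bar 3: v0=E3 v1=B3 downbeat P5
bar 4: v0=G3 v1=F4 downbeat m7
bar 5: v0=G3 v1=E4 downbeat M6
bar 6: v0=F3 v1=F4 downbeat P8
  -> R2 @ bar 1 tick 0 v(0, 1): F3/D4 M6 -> E3/B3 P5 similar
  -> R7 @ bar 2 tick 0 v(1,): B3->F3 leap 6st
  -> R7 @ bar 2 tick 3 v(1,): F3->B3 leap 6st
  -> R4 @ bar 4 tick 0 v(0, 1): G3/F4 m7 untreated
  -> R7 @ bar 4 tick 2 v(1,): F4->B3 leap 6st
  -> R4 @ bar 5 tick 1 v(0, 1): G3/F4 m7 untreated

(1, 0, R2, (0, 1))
(2, 0, R7, (1,))
(2, 3, R7, (1,))
(4, 0, R4, (0, 1))
(4, 2, R7, (1,))
(5, 1, R4, (0, 1))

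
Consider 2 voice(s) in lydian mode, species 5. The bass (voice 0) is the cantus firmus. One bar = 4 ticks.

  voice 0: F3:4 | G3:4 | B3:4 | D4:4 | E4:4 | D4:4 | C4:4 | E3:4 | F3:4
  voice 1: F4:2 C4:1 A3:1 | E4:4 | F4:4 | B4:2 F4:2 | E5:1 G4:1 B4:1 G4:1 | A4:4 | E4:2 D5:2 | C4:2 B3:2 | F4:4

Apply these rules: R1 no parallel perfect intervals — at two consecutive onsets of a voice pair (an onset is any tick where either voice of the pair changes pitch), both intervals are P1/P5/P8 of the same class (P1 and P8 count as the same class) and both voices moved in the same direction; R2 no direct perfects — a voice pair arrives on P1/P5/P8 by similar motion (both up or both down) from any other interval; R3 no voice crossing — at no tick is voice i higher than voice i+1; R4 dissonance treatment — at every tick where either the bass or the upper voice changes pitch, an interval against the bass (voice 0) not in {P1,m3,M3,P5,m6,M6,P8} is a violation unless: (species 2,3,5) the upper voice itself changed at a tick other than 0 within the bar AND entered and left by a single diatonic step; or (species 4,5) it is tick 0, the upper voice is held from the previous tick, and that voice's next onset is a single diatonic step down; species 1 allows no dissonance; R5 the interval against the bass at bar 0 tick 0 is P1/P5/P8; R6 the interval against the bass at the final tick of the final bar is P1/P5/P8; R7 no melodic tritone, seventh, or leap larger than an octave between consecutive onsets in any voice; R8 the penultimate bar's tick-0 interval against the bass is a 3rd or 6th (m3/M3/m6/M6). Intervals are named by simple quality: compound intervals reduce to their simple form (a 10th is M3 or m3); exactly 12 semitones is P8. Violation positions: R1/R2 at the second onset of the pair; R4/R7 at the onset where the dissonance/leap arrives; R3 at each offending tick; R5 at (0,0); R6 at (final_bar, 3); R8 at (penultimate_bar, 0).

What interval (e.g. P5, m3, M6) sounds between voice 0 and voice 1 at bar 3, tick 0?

M6

voice 0=D4 voice 1=B4 -> M6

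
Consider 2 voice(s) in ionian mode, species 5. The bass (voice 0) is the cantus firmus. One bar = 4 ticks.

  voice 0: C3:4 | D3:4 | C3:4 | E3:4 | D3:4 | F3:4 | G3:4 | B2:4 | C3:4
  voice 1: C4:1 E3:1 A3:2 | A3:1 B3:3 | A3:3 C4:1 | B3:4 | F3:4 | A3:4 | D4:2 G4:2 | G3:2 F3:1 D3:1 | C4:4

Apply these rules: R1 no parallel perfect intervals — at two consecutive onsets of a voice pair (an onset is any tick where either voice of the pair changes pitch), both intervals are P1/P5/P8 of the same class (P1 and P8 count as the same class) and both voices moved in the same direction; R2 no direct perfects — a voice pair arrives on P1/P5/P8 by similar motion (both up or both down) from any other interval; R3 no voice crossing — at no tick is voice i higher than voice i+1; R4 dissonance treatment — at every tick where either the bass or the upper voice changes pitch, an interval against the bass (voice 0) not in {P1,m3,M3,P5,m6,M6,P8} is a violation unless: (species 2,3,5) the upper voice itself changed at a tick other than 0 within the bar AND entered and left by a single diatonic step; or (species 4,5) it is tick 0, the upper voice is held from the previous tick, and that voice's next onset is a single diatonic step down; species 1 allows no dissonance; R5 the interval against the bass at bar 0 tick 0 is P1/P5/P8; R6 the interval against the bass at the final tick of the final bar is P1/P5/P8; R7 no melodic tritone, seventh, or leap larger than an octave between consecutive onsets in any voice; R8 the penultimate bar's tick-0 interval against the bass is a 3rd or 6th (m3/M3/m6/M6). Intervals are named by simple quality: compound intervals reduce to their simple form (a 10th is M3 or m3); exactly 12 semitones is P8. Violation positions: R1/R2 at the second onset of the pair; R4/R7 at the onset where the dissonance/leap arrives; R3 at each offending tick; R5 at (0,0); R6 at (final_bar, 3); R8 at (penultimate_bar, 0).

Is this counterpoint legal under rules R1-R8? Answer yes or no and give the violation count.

bar 0: v0=C3 v1=C4 (P8)
bar 1: v0=D3 v1=A3 (P5)
bar 2: v0=C3 v1=A3 (M6)
bar 3: v0=E3 v1=B3 (P5)
bar 4: v0=D3 v1=F3 (m3)
bar 5: v0=F3 v1=A3 (M3)
bar 6: v0=G3 v1=D4 (P5)
bar 7: v0=B2 v1=G3 (m6)
bar 8: v0=C3 v1=C4 (P8)
  R7 @ bar4.0: B3->F3 leap 6st
  R2 @ bar6.0: F3/A3 M3 -> G3/D4 P5 similar
  R4 @ bar7.2: B2/F3 TT untreated
  R2 @ bar8.0: B2/D3 m3 -> C3/C4 P8 similar
  R7 @ bar8.0: D3->C4 leap 10st

No (5 violations)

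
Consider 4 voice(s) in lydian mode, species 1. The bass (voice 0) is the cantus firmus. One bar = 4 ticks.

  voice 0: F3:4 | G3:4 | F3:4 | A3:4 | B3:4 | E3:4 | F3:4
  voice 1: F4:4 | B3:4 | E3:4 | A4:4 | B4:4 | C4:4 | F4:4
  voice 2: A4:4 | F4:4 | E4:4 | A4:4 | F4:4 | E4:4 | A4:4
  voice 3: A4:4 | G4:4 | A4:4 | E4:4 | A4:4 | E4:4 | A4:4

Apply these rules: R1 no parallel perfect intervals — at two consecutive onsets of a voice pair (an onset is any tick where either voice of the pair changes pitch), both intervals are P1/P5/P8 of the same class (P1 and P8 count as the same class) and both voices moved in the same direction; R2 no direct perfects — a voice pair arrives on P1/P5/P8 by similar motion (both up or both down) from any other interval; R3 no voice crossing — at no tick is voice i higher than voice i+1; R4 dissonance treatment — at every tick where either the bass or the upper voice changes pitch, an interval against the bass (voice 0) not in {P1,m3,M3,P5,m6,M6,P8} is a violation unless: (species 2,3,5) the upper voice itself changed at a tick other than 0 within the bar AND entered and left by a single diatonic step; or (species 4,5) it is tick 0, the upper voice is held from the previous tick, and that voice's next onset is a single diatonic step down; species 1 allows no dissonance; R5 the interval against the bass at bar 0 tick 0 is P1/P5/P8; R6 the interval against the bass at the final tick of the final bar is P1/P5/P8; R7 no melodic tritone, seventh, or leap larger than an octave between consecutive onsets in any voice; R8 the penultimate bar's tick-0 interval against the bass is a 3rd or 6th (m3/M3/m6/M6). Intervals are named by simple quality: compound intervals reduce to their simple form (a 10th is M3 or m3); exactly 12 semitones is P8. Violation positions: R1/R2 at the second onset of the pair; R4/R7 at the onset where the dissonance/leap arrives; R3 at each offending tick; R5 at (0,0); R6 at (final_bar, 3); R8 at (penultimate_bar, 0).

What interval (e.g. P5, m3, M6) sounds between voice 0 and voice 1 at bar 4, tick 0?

P8

voice 0=B3 voice 1=B4 -> P8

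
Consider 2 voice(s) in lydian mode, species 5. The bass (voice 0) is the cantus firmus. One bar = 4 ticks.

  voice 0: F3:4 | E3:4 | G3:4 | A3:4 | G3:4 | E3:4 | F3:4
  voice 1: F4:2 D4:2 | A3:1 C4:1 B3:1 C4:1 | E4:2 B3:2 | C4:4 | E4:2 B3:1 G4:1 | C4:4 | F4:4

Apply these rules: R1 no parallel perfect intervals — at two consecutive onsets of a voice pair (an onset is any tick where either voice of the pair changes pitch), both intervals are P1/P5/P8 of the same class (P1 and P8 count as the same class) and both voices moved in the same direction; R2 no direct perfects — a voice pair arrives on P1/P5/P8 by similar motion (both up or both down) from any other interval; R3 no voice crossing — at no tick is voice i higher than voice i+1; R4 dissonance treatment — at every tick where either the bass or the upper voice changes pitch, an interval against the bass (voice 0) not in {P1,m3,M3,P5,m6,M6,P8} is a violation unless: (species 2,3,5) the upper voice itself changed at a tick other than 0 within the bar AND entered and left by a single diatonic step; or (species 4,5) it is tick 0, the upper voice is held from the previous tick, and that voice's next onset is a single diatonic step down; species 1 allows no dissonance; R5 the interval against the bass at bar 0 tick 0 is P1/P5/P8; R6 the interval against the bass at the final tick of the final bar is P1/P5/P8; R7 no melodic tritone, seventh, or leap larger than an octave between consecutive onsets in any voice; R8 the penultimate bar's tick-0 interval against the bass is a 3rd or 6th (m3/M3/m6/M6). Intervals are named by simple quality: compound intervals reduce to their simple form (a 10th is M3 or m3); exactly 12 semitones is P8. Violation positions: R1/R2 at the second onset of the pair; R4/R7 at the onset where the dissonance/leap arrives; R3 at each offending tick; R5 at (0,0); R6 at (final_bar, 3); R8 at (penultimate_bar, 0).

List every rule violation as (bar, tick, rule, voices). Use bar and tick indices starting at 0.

bar 0: v0=F3 v1=F4 downbeat P8
bar 1: v0=E3 v1=A3 downbeat P4
bar 2: v0=G3 v1=E4 downbeat M6
bar 3: v0=A3 v1=C4 downbeat m3
bar 4: v0=G3 v1=E4 downbeat M6
bar 5: v0=E3 v1=C4 downbeat m6
bar 6: v0=F3 v1=F4 downbeat P8
  -> R4 @ bar 1 tick 0 v(0, 1): E3/A3 P4 untreated
  -> R2 @ bar 6 tick 0 v(0, 1): E3/C4 m6 -> F3/F4 P8 similar

(1, 0, R4, (0, 1))
(6, 0, R2, (0, 1))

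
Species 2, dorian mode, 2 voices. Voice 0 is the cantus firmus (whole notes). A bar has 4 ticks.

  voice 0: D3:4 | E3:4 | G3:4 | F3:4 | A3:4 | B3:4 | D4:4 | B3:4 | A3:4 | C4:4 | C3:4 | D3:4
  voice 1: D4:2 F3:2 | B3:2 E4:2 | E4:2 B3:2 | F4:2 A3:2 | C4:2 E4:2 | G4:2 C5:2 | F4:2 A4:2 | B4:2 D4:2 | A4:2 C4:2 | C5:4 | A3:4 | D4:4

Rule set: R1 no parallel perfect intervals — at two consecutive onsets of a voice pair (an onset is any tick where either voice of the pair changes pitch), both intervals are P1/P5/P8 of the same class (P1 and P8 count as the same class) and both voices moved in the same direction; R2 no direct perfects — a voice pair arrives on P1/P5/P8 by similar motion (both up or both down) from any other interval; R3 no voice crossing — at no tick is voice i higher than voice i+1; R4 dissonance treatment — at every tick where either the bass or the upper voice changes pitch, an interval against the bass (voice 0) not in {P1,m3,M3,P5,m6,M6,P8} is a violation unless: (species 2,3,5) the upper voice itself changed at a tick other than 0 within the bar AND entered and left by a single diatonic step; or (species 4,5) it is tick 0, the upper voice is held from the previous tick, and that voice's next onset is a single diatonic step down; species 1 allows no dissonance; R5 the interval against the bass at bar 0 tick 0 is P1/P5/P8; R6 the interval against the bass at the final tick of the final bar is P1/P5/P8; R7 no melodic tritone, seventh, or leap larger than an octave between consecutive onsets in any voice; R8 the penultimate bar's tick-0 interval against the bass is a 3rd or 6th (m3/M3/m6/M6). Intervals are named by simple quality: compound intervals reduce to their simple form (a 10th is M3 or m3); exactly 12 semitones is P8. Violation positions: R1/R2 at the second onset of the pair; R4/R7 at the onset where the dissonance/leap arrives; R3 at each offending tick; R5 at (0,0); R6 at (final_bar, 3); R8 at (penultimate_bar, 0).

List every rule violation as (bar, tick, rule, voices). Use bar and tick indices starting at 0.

(1, 0, R2, (0, 1))
(1, 0, R7, (1,))
(3, 0, R7, (1,))
(5, 2, R4, (0, 1))
(9, 0, R2, (0, 1))
(10, 0, R7, (1,))
(11, 0, R2, (0, 1))

bar 0: v0=D3 v1=D4 downbeat P8
bar 1: v0=E3 v1=B3 downbeat P5
bar 2: v0=G3 v1=E4 downbeat M6
bar 3: v0=F3 v1=F4 downbeat P8
bar 4: v0=A3 v1=C4 downbeat m3
bar 5: v0=B3 v1=G4 downbeat m6
bar 6: v0=D4 v1=F4 downbeat m3
bar 7: v0=B3 v1=B4 downbeat P8
bar 8: v0=A3 v1=A4 downbeat P8
bar 9: v0=C4 v1=C5 downbeat P8
bar 10: v0=C3 v1=A3 downbeat M6
bar 11: v0=D3 v1=D4 downbeat P8
  -> R2 @ bar 1 tick 0 v(0, 1): D3/F3 m3 -> E3/B3 P5 similar
  -> R7 @ bar 1 tick 0 v(1,): F3->B3 leap 6st
  -> R7 @ bar 3 tick 0 v(1,): B3->F4 leap 6st
  -> R4 @ bar 5 tick 2 v(0, 1): B3/C5 m2 untreated
  -> R2 @ bar 9 tick 0 v(0, 1): A3/C4 m3 -> C4/C5 P8 similar
  -> R7 @ bar 10 tick 0 v(1,): C5->A3 leap 15st
  -> R2 @ bar 11 tick 0 v(0, 1): C3/A3 M6 -> D3/D4 P8 similar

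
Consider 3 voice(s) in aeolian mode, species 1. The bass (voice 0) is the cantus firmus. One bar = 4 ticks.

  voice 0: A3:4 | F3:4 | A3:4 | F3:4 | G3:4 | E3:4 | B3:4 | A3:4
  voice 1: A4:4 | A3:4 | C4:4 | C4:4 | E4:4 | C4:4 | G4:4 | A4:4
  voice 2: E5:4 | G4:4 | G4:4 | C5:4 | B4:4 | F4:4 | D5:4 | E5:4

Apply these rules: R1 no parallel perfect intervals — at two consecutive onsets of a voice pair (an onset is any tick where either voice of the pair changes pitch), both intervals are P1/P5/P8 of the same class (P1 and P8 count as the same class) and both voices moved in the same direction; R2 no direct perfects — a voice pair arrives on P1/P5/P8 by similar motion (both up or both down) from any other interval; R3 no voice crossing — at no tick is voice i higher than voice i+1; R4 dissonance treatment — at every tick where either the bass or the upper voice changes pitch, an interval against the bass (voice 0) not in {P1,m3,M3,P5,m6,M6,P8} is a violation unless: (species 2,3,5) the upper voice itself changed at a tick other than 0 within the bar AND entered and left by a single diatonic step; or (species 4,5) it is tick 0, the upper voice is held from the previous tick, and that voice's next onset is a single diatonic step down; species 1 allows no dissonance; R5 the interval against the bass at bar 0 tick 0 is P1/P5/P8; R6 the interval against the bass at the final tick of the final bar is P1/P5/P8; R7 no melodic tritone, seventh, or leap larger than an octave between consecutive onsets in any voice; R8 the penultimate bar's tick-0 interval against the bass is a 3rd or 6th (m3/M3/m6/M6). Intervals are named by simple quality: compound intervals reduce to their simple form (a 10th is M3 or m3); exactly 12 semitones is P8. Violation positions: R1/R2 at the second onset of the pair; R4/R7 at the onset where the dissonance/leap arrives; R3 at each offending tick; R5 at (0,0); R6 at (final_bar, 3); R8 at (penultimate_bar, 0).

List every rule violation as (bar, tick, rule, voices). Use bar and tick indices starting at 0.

bar 0: v0=A3 v1=A4 v2=E5 downbeat P5
bar 1: v0=F3 v1=A3 v2=G4 downbeat M2
bar 2: v0=A3 v1=C4 v2=G4 downbeat m7
bar 3: v0=F3 v1=C4 v2=C5 downbeat P5
bar 4: v0=G3 v1=E4 v2=B4 downbeat M3
bar 5: v0=E3 v1=C4 v2=F4 downbeat m2
bar 6: v0=B3 v1=G4 v2=D5 downbeat m3
bar 7: v0=A3 v1=A4 v2=E5 downbeat P5
  -> R4 @ bar 1 tick 0 v(0, 2): F3/G4 M2 untreated
  -> R4 @ bar 2 tick 0 v(0, 2): A3/G4 m7 untreated
  -> R4 @ bar 5 tick 0 v(0, 2): E3/F4 m2 untreated
  -> R7 @ bar 5 tick 0 v(2,): B4->F4 leap 6st
  -> R2 @ bar 6 tick 0 v(1, 2): C4/F4 P4 -> G4/D5 P5 similar
  -> R1 @ bar 7 tick 0 v(1, 2): G4/D5 P5 -> A4/E5 P5 similar

(1, 0, R4, (0, 2))
(2, 0, R4, (0, 2))
(5, 0, R4, (0, 2))
(5, 0, R7, (2,))
(6, 0, R2, (1, 2))
(7, 0, R1, (1, 2))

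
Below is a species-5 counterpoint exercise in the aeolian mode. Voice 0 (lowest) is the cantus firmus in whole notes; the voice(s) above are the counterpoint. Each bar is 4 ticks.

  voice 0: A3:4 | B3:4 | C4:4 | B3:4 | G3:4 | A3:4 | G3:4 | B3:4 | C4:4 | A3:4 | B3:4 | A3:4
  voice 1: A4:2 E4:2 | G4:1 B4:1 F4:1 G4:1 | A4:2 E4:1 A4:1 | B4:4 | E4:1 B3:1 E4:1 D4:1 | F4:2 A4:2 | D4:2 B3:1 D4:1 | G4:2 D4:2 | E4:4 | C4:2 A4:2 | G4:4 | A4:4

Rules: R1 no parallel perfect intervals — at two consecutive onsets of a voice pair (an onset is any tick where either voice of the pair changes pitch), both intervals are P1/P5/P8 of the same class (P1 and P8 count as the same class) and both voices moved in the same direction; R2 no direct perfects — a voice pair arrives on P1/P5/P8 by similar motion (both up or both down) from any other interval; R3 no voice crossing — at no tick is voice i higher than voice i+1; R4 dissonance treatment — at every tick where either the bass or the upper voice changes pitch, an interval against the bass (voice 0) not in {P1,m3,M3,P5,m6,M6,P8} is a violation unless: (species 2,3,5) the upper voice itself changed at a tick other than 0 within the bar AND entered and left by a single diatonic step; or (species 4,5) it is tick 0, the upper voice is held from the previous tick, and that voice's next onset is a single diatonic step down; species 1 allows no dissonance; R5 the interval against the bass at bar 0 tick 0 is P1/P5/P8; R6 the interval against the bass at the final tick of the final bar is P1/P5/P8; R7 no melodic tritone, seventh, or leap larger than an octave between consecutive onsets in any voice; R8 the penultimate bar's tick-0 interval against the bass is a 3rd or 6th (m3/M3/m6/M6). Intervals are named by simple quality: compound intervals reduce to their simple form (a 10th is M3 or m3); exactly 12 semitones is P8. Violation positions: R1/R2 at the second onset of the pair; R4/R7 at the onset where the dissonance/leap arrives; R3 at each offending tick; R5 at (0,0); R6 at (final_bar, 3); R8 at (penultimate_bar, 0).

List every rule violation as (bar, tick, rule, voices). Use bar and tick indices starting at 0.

bar 0: v0=A3 v1=A4 downbeat P8
bar 1: v0=B3 v1=G4 downbeat m6
bar 2: v0=C4 v1=A4 downbeat M6
bar 3: v0=B3 v1=B4 downbeat P8
bar 4: v0=G3 v1=E4 downbeat M6
bar 5: v0=A3 v1=F4 downbeat m6
bar 6: v0=G3 v1=D4 downbeat P5
bar 7: v0=B3 v1=G4 downbeat m6
bar 8: v0=C4 v1=E4 downbeat M3
bar 9: v0=A3 v1=C4 downbeat m3
bar 10: v0=B3 v1=G4 downbeat m6
bar 11: v0=A3 v1=A4 downbeat P8
  -> R4 @ bar 1 tick 2 v(0, 1): B3/F4 TT untreated
  -> R7 @ bar 1 tick 2 v(1,): B4->F4 leap 6st
  -> R2 @ bar 6 tick 0 v(0, 1): A3/A4 P8 -> G3/D4 P5 similar

(1, 2, R4, (0, 1))
(1, 2, R7, (1,))
(6, 0, R2, (0, 1))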